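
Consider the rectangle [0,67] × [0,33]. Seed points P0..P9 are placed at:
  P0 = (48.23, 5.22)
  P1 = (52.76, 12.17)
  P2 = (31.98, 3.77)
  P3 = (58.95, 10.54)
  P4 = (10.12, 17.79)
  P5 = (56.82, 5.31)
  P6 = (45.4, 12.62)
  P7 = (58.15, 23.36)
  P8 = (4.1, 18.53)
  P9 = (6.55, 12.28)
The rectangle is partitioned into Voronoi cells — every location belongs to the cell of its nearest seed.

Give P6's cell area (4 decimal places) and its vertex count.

Area of P6's cell: 366.4029 (6 vertices)

1. box [0,67]×[0,33]: [(0, 0) (67, 0) (67, 33) (0, 33)]
2. ⊥bis P6·P0 via (46.815,8.92): [(0, 0) (23.4906, 0) (67, 16.6394) (67, 33) (0, 33)]  |A|=1849.015
3. ⊥bis P6·P1 via (49.08,12.395): [(0, 0) (23.4906, 0) (48.9167, 9.7237) (50.3398, 33) (0, 33)]  |A|=1507.1947
4. ⊥bis P6·P2 via (38.69,8.195): [(39.9446, 6.2925) (48.9167, 9.7237) (50.3398, 33) (22.332, 33)]  |A|=475.9853
5. ⊥bis P6·P3 via (52.175,11.58): [(39.9446, 6.2925) (48.9167, 9.7237) (50.3398, 33) (22.332, 33)]  |A|=475.9853
6. ⊥bis P6·P4 via (27.76,15.205): [(28.9067, 23.0302) (39.9446, 6.2925) (48.9167, 9.7237) (50.3398, 33) (30.3677, 33)]  |A|=435.9281
7. ⊥bis P6·P5 via (51.11,8.965): [(28.9067, 23.0302) (39.9446, 6.2925) (48.9167, 9.7237) (50.3398, 33) (30.3677, 33)]  |A|=435.9281
8. ⊥bis P6·P7 via (51.775,17.99): [(28.9067, 23.0302) (39.9446, 6.2925) (48.9167, 9.7237) (49.5813, 20.5942) (39.1313, 33) (30.3677, 33)]  |A|=366.4029
9. ⊥bis P6·P8 via (24.75,15.575): [(28.9067, 23.0302) (39.9446, 6.2925) (48.9167, 9.7237) (49.5813, 20.5942) (39.1313, 33) (30.3677, 33)]  |A|=366.4029
10. ⊥bis P6·P9 via (25.975,12.45): [(28.9067, 23.0302) (39.9446, 6.2925) (48.9167, 9.7237) (49.5813, 20.5942) (39.1313, 33) (30.3677, 33)]  |A|=366.4029
11. canonical 6-gon: [(28.9067, 23.0302) (39.9446, 6.2925) (48.9167, 9.7237) (49.5813, 20.5942) (39.1313, 33) (30.3677, 33)]
12. shoelace: 366.4029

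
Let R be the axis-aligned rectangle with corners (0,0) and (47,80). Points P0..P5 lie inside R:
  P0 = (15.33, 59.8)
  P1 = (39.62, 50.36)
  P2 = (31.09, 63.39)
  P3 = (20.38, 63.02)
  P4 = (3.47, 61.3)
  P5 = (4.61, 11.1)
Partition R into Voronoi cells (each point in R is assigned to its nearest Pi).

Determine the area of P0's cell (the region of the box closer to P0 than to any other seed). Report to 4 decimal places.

1. box [0,47]×[0,80]: [(0, 0) (47, 0) (47, 80) (0, 80)]
2. ⊥bis P0·P1 via (27.475,55.08): [(0, 0) (6.0689, 0) (37.1598, 80) (0, 80)]  |A|=1729.148
3. ⊥bis P0·P2 via (23.21,61.595): [(0, 0) (6.0689, 0) (25.7217, 50.5686) (19.0175, 80) (0, 80)]  |A|=1462.1709
4. ⊥bis P0·P3 via (17.855,61.41): [(0, 0) (6.0689, 0) (25.3604, 49.639) (6.0016, 80) (0, 80)]  |A|=1256.1506
5. ⊥bis P0·P4 via (9.4,60.55): [(1.7419, 0) (6.0689, 0) (25.3604, 49.639) (10.8903, 72.333)]  |A|=734.5345
6. ⊥bis P0·P5 via (9.97,35.45): [(6.3269, 36.2519) (19.0678, 33.4474) (25.3604, 49.639) (10.8903, 72.333)]  |A|=424.802
7. canonical 4-gon: [(6.3269, 36.2519) (19.0678, 33.4474) (25.3604, 49.639) (10.8903, 72.333)]
8. shoelace: 424.802

Area of P0's cell: 424.8020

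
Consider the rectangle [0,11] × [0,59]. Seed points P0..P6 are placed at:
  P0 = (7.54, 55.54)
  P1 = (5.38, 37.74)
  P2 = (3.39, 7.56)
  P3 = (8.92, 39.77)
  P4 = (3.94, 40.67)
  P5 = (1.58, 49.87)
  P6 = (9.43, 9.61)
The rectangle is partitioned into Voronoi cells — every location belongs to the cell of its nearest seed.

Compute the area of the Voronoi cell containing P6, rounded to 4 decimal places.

Area of P6's cell: 133.1659

1. box [0,11]×[0,59]: [(0, 0) (11, 0) (11, 59) (0, 59)]
2. ⊥bis P6·P0 via (8.485,32.575): [(0, 32.2258) (0, 0) (11, 0) (11, 32.6785)]  |A|=356.9739
3. ⊥bis P6·P1 via (7.405,23.675): [(0, 22.6089) (0, 0) (11, 0) (11, 24.1926)]  |A|=257.408
4. ⊥bis P6·P2 via (6.41,8.585): [(1.5734, 22.8354) (9.3238, 0) (11, 0) (11, 24.1926)]  |A|=133.1659
5. ⊥bis P6·P3 via (9.175,24.69): [(1.5734, 22.8354) (9.3238, 0) (11, 0) (11, 24.1926)]  |A|=133.1659
6. ⊥bis P6·P4 via (6.685,25.14): [(1.5734, 22.8354) (9.3238, 0) (11, 0) (11, 24.1926)]  |A|=133.1659
7. ⊥bis P6·P5 via (5.505,29.74): [(1.5734, 22.8354) (9.3238, 0) (11, 0) (11, 24.1926)]  |A|=133.1659
8. canonical 4-gon: [(1.5734, 22.8354) (9.3238, 0) (11, 0) (11, 24.1926)]
9. shoelace: 133.1659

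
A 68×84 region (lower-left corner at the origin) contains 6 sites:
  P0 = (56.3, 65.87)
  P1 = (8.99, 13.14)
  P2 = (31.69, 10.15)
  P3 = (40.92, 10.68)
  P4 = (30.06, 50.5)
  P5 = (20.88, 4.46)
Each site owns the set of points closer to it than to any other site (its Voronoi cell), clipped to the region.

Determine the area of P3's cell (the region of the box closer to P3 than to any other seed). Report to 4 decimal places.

1. box [0,68]×[0,84]: [(0, 0) (68, 0) (68, 84) (0, 84)]
2. ⊥bis P3·P0 via (48.61,38.275): [(0, 51.8213) (0, 0) (68, 0) (68, 32.8715)]  |A|=2879.5567
3. ⊥bis P3·P1 via (24.955,11.91): [(27.4408, 44.1743) (24.0374, 0) (68, 0) (68, 32.8715)]  |A|=1637.6305
4. ⊥bis P3·P2 via (36.305,10.415): [(34.4791, 42.2129) (36.903, 0) (68, 0) (68, 32.8715)]  |A|=1207.2875
5. ⊥bis P3·P4 via (35.49,30.59): [(56.058, 36.1994) (35.1518, 30.4978) (36.903, 0) (68, 0) (68, 32.8715)]  |A|=1082.9106
6. ⊥bis P3·P5 via (30.9,7.57): [(56.058, 36.1994) (35.1518, 30.4978) (36.903, 0) (68, 0) (68, 32.8715)]  |A|=1082.9106
7. canonical 5-gon: [(56.058, 36.1994) (35.1518, 30.4978) (36.903, 0) (68, 0) (68, 32.8715)]
8. shoelace: 1082.9106

Area of P3's cell: 1082.9106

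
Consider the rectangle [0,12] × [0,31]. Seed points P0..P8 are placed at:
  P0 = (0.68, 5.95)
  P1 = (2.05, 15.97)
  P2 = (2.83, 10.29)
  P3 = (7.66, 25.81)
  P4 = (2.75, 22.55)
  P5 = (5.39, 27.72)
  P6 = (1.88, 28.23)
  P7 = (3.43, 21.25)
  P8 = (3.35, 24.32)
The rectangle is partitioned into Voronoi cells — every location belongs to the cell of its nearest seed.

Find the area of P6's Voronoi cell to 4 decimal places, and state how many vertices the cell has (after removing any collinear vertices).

1. box [0,12]×[0,31]: [(0, 0) (12, 0) (12, 31) (0, 31)]
2. ⊥bis P6·P0 via (1.28,17.09): [(0, 17.1589) (12, 16.5126) (12, 31) (0, 31)]  |A|=169.9706
3. ⊥bis P6·P1 via (1.965,22.1): [(0, 22.0728) (12, 22.2391) (12, 31) (0, 31)]  |A|=106.1286
4. ⊥bis P6·P2 via (2.355,19.26): [(0, 22.0728) (12, 22.2391) (12, 31) (0, 31)]  |A|=106.1286
5. ⊥bis P6·P3 via (4.77,27.02): [(0, 22.0728) (2.7144, 22.1104) (6.4364, 31) (0, 31)]  |A|=40.7245
6. ⊥bis P6·P4 via (2.315,25.39): [(0, 25.0354) (4.209, 25.6801) (6.4364, 31) (0, 31)]  |A|=29.6729
7. ⊥bis P6·P5 via (3.635,27.975): [(0, 25.0354) (3.2809, 25.5379) (4.0745, 31) (0, 31)]  |A|=20.9123
8. ⊥bis P6·P7 via (2.655,24.74): [(0, 25.0354) (3.2809, 25.5379) (4.0745, 31) (0, 31)]  |A|=20.9123
9. ⊥bis P6·P8 via (2.615,26.275): [(0, 25.2919) (3.4327, 26.5824) (4.0745, 31) (0, 31)]  |A|=18.7968
10. canonical 4-gon: [(0, 25.2919) (3.4327, 26.5824) (4.0745, 31) (0, 31)]
11. shoelace: 18.7968

Area of P6's cell: 18.7968 (4 vertices)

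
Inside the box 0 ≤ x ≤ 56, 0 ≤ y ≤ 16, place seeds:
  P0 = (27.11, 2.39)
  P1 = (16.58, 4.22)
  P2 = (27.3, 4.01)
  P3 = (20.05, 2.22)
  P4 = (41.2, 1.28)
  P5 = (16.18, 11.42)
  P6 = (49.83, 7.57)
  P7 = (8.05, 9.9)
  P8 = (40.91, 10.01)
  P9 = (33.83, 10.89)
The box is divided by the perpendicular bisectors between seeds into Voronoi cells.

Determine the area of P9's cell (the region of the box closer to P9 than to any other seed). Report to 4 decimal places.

1. box [0,56]×[0,16]: [(0, 0) (56, 0) (56, 16) (0, 16)]
2. ⊥bis P9·P0 via (30.47,6.64): [(38.8688, 0) (56, 0) (56, 16) (18.6307, 16)]  |A|=436.0038
3. ⊥bis P9·P1 via (25.205,7.555): [(23.3965, 12.2323) (38.8688, 0) (56, 0) (56, 16) (21.9396, 16)]  |A|=429.7703
4. ⊥bis P9·P2 via (30.565,7.45): [(22.1616, 15.4259) (36.1479, 2.1511) (38.8688, 0) (56, 0) (56, 16) (21.9396, 16)]  |A|=415.6329
5. ⊥bis P9·P3 via (26.94,6.555): [(22.1616, 15.4259) (36.1479, 2.1511) (38.8688, 0) (56, 0) (56, 16) (21.9396, 16)]  |A|=415.6329
6. ⊥bis P9·P4 via (37.515,6.085): [(22.1616, 15.4259) (34.4664, 3.747) (50.4435, 16) (21.9396, 16)]  |A|=176.8645
7. ⊥bis P9·P5 via (25.005,11.155): [(25.0509, 12.6836) (34.4664, 3.747) (50.4435, 16) (25.1505, 16)]  |A|=171.0152
8. ⊥bis P9·P6 via (41.83,9.23): [(25.0509, 12.6836) (34.4664, 3.747) (41.8705, 9.4253) (43.2348, 16) (25.1505, 16)]  |A|=147.3175
9. ⊥bis P9·P7 via (20.94,10.395): [(25.0509, 12.6836) (34.4664, 3.747) (41.8705, 9.4253) (43.2348, 16) (25.1505, 16)]  |A|=147.3175
10. ⊥bis P9·P8 via (37.37,10.45): [(25.0509, 12.6836) (34.4664, 3.747) (36.755, 5.5022) (38.0598, 16) (25.1505, 16)]  |A|=106.0143
11. canonical 5-gon: [(25.0509, 12.6836) (34.4664, 3.747) (36.755, 5.5022) (38.0598, 16) (25.1505, 16)]
12. shoelace: 106.0143

Area of P9's cell: 106.0143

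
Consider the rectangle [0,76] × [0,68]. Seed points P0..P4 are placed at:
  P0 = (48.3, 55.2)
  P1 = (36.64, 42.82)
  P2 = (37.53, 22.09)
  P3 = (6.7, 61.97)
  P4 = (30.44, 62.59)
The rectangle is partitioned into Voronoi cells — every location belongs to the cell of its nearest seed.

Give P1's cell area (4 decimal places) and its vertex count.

1. box [0,76]×[0,68]: [(0, 0) (76, 0) (76, 68) (0, 68)]
2. ⊥bis P1·P0 via (42.47,49.01): [(0, 0) (76, 0) (76, 17.43) (22.3074, 68) (0, 68)]  |A|=3810.3833
3. ⊥bis P1·P2 via (37.085,32.455): [(0, 30.8628) (59.0462, 33.3979) (22.3074, 68) (0, 68)]  |A|=1482.3455
4. ⊥bis P1·P3 via (21.67,52.395): [(8.1208, 31.2115) (59.0462, 33.3979) (28.1384, 62.5081)]  |A|=775.0128
5. ⊥bis P1·P4 via (33.54,52.705): [(18.9396, 48.1262) (8.1208, 31.2115) (59.0462, 33.3979) (37.2961, 53.883)]  |A|=669.4902
6. canonical 4-gon: [(18.9396, 48.1262) (8.1208, 31.2115) (59.0462, 33.3979) (37.2961, 53.883)]
7. shoelace: 669.4902

Area of P1's cell: 669.4902 (4 vertices)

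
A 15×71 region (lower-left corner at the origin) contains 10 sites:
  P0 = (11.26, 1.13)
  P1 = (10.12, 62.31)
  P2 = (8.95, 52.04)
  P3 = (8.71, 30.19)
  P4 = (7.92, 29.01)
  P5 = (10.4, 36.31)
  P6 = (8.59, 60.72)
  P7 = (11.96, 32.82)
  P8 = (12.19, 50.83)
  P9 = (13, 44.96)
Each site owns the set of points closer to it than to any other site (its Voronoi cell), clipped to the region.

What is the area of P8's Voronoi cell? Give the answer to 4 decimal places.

Area of P8's cell: 37.2340

1. box [0,15]×[0,71]: [(0, 0) (15, 0) (15, 71) (0, 71)]
2. ⊥bis P8·P0 via (11.725,25.98): [(0, 26.1994) (15, 25.9187) (15, 71) (0, 71)]  |A|=674.1141
3. ⊥bis P8·P1 via (11.155,56.57): [(0, 54.5586) (0, 26.1994) (15, 25.9187) (15, 57.2633)]  |A|=447.7784
4. ⊥bis P8·P2 via (10.57,51.435): [(12.5839, 56.8277) (1.1376, 26.1781) (15, 25.9187) (15, 57.2633)]  |A|=251.7874
5. ⊥bis P8·P3 via (10.45,40.51): [(12.5839, 56.8277) (6.7246, 41.1381) (15, 39.7428) (15, 57.2633)]  |A|=90.172
6. ⊥bis P8·P4 via (10.055,39.92): [(12.5839, 56.8277) (6.7246, 41.1381) (15, 39.7428) (15, 57.2633)]  |A|=90.172
7. ⊥bis P8·P5 via (11.295,43.57): [(12.5839, 56.8277) (7.7939, 44.0016) (15, 43.1133) (15, 57.2633)]  |A|=65.434
8. ⊥bis P8·P6 via (10.39,55.775): [(13.967, 57.077) (12.4741, 56.5336) (7.7939, 44.0016) (15, 43.1133) (15, 57.2633)]  |A|=65.2443
9. ⊥bis P8·P7 via (12.075,41.825): [(13.967, 57.077) (12.4741, 56.5336) (7.7939, 44.0016) (15, 43.1133) (15, 57.2633)]  |A|=65.2443
10. ⊥bis P8·P9 via (12.595,47.895): [(13.967, 57.077) (12.4741, 56.5336) (9.0661, 47.408) (15, 48.2269) (15, 57.2633)]  |A|=37.234
11. canonical 5-gon: [(13.967, 57.077) (12.4741, 56.5336) (9.0661, 47.408) (15, 48.2269) (15, 57.2633)]
12. shoelace: 37.234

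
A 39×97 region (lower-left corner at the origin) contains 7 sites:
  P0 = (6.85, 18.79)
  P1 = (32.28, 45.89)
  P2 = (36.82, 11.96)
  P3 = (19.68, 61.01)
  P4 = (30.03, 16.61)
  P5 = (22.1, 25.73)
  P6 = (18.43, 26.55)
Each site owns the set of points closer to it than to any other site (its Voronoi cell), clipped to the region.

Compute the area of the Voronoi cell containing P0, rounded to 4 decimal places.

1. box [0,39]×[0,97]: [(0, 0) (39, 0) (39, 97) (0, 97)]
2. ⊥bis P0·P1 via (19.565,32.34): [(0, 50.6993) (0, 0) (39, 0) (39, 14.1027)]  |A|=1263.6388
3. ⊥bis P0·P2 via (21.835,15.375): [(24.6202, 27.5963) (0, 50.6993) (0, 0) (18.3311, 0)]  |A|=877.0492
4. ⊥bis P0·P3 via (13.265,39.9): [(24.6202, 27.5963) (10.6673, 40.6894) (0, 43.931) (0, 0) (18.3311, 0)]  |A|=840.9495
5. ⊥bis P0·P4 via (18.44,17.7): [(19.7964, 32.1228) (10.6673, 40.6894) (0, 43.931) (0, 0) (16.7754, 0)]  |A|=735.1693
6. ⊥bis P0·P5 via (14.475,22.26): [(18.1163, 14.2585) (5.3532, 42.3043) (0, 43.931) (0, 0) (16.7754, 0)]  |A|=582.2168
7. ⊥bis P0·P6 via (12.64,22.67): [(18.1163, 14.2585) (17.7769, 15.0043) (0, 41.5323) (0, 0) (16.7754, 0)]  |A|=497.9295
8. canonical 5-gon: [(18.1163, 14.2585) (17.7769, 15.0043) (0, 41.5323) (0, 0) (16.7754, 0)]
9. shoelace: 497.9295

Area of P0's cell: 497.9295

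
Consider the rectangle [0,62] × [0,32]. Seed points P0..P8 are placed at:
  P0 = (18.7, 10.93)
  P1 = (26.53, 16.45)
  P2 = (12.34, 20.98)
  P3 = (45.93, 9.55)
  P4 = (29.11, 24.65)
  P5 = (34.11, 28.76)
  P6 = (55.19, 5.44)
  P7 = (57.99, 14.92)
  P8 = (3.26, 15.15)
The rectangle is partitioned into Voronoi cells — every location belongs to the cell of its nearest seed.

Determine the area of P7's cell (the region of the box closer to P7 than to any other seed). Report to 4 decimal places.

Area of P7's cell: 269.4791

1. box [0,62]×[0,32]: [(0, 0) (62, 0) (62, 32) (0, 32)]
2. ⊥bis P7·P0 via (38.345,12.925): [(39.6576, 0) (62, 0) (62, 32) (36.4079, 32)]  |A|=766.9528
3. ⊥bis P7·P1 via (42.26,15.685): [(41.4972, 0) (62, 0) (62, 32) (43.0535, 32)]  |A|=631.1898
4. ⊥bis P7·P2 via (35.165,17.95): [(41.4972, 0) (62, 0) (62, 32) (43.0535, 32)]  |A|=631.1898
5. ⊥bis P7·P3 via (51.96,12.235): [(57.4079, 0) (62, 0) (62, 32) (43.1592, 32)]  |A|=374.9266
6. ⊥bis P7·P4 via (43.55,19.785): [(45.7244, 26.239) (57.4079, 0) (62, 0) (62, 32) (47.6654, 32)]  |A|=361.9463
7. ⊥bis P7·P5 via (46.05,21.84): [(46.9736, 23.4336) (57.4079, 0) (62, 0) (62, 32) (51.9384, 32)]  |A|=337.3233
8. ⊥bis P7·P6 via (56.59,10.18): [(46.9736, 23.4336) (52.3125, 11.4434) (62, 8.5821) (62, 32) (51.9384, 32)]  |A|=269.4791
9. ⊥bis P7·P8 via (30.625,15.035): [(46.9736, 23.4336) (52.3125, 11.4434) (62, 8.5821) (62, 32) (51.9384, 32)]  |A|=269.4791
10. canonical 5-gon: [(46.9736, 23.4336) (52.3125, 11.4434) (62, 8.5821) (62, 32) (51.9384, 32)]
11. shoelace: 269.4791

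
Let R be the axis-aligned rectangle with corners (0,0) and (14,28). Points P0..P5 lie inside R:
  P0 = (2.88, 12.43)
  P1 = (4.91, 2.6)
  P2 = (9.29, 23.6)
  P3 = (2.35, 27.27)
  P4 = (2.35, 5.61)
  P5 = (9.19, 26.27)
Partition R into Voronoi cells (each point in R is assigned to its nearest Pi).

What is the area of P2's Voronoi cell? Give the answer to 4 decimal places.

1. box [0,14]×[0,28]: [(0, 0) (14, 0) (14, 28) (0, 28)]
2. ⊥bis P2·P0 via (6.085,18.015): [(0, 21.5069) (14, 13.4729) (14, 28) (0, 28)]  |A|=147.1411
3. ⊥bis P2·P1 via (7.1,13.1): [(0, 21.5069) (14, 13.4729) (14, 28) (0, 28)]  |A|=147.1411
4. ⊥bis P2·P3 via (5.82,25.435): [(2.8714, 19.8592) (14, 13.4729) (14, 28) (7.1764, 28)]  |A|=108.608
5. ⊥bis P2·P4 via (5.82,14.605): [(2.8714, 19.8592) (14, 13.4729) (14, 28) (7.1764, 28)]  |A|=108.608
6. ⊥bis P2·P5 via (9.24,24.935): [(5.4811, 24.7942) (2.8714, 19.8592) (14, 13.4729) (14, 25.1133)]  |A|=85.3748
7. canonical 4-gon: [(5.4811, 24.7942) (2.8714, 19.8592) (14, 13.4729) (14, 25.1133)]
8. shoelace: 85.3748

Area of P2's cell: 85.3748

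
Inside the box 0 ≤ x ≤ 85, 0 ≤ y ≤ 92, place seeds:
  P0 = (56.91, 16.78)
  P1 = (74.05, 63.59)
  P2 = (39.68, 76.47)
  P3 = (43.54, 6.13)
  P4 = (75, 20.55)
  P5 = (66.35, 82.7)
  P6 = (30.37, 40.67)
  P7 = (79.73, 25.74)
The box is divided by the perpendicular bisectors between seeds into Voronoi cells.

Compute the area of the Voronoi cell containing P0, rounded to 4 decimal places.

Area of P0's cell: 700.7464

1. box [0,85]×[0,92]: [(0, 0) (85, 0) (85, 92) (0, 92)]
2. ⊥bis P0·P1 via (65.48,40.185): [(0, 64.1612) (0, 0) (85, 0) (85, 33.0375)]  |A|=4130.9474
3. ⊥bis P0·P2 via (48.295,46.625): [(48.0697, 46.56) (0, 32.6843) (0, 0) (85, 0) (85, 33.0375)]  |A|=3374.403
4. ⊥bis P0·P3 via (50.225,11.455): [(48.0697, 46.56) (27.0865, 40.503) (59.3496, 0) (85, 0) (85, 33.0375)]  |A|=1729.833
5. ⊥bis P0·P4 via (65.955,18.665): [(61.1389, 41.7745) (48.0697, 46.56) (27.0865, 40.503) (59.3496, 0) (69.8448, 0)]  |A|=1019.1272
6. ⊥bis P0·P5 via (61.63,49.74): [(61.1389, 41.7745) (48.0697, 46.56) (27.0865, 40.503) (59.3496, 0) (69.8448, 0)]  |A|=1019.1272
7. ⊥bis P0·P6 via (43.64,28.725): [(61.1389, 41.7745) (56.8125, 43.3587) (39.8353, 24.4982) (59.3496, 0) (69.8448, 0)]  |A|=702.9813
8. ⊥bis P0·P7 via (68.32,21.26): [(62.1272, 37.0322) (60.1185, 42.1482) (56.8125, 43.3587) (39.8353, 24.4982) (59.3496, 0) (69.8448, 0)]  |A|=700.7464
9. canonical 6-gon: [(62.1272, 37.0322) (60.1185, 42.1482) (56.8125, 43.3587) (39.8353, 24.4982) (59.3496, 0) (69.8448, 0)]
10. shoelace: 700.7464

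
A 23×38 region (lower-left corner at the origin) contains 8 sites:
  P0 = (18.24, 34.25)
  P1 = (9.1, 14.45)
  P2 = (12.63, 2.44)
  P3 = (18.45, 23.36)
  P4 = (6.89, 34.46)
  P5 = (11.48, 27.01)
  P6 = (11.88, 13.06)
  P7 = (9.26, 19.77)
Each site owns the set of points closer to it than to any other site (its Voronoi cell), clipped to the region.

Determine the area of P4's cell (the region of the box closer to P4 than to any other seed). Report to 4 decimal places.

1. box [0,23]×[0,38]: [(0, 0) (23, 0) (23, 38) (0, 38)]
2. ⊥bis P4·P0 via (12.565,34.355): [(0, 0) (11.9294, 0) (12.6324, 38) (0, 38)]  |A|=466.6741
3. ⊥bis P4·P1 via (7.995,24.455): [(0, 23.572) (12.3908, 24.9405) (12.6324, 38) (0, 38)]  |A|=171.8741
4. ⊥bis P4·P2 via (9.76,18.45): [(0, 23.572) (12.3908, 24.9405) (12.6324, 38) (0, 38)]  |A|=171.8741
5. ⊥bis P4·P3 via (12.67,28.91): [(0, 23.572) (8.4394, 24.5041) (12.4602, 28.6915) (12.6324, 38) (0, 38)]  |A|=164.4783
6. ⊥bis P4·P5 via (9.185,30.735): [(0, 25.0761) (12.5362, 32.7997) (12.6324, 38) (0, 38)]  |A|=113.8549
7. ⊥bis P4·P6 via (9.385,23.76): [(0, 25.0761) (12.5362, 32.7997) (12.6324, 38) (0, 38)]  |A|=113.8549
8. ⊥bis P4·P7 via (8.075,27.115): [(0, 25.8122) (1.6188, 26.0734) (12.5362, 32.7997) (12.6324, 38) (0, 38)]  |A|=113.259
9. canonical 5-gon: [(0, 25.8122) (1.6188, 26.0734) (12.5362, 32.7997) (12.6324, 38) (0, 38)]
10. shoelace: 113.259

Area of P4's cell: 113.2590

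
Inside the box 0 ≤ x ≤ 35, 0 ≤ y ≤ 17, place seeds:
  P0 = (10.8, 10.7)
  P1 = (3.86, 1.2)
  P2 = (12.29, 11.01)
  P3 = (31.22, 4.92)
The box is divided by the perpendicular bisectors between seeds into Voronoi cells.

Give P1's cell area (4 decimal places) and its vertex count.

Area of P1's cell: 87.2568 (4 vertices)

1. box [0,35]×[0,17]: [(0, 0) (35, 0) (35, 17) (0, 17)]
2. ⊥bis P1·P0 via (7.33,5.95): [(0, 11.3048) (0, 0) (15.4748, 0)]  |A|=87.4695
3. ⊥bis P1·P2 via (8.075,6.105): [(13.5039, 1.4398) (0, 11.3048) (0, 0) (15.1794, 0)]  |A|=87.2568
4. ⊥bis P1·P3 via (17.54,3.06): [(13.5039, 1.4398) (0, 11.3048) (0, 0) (15.1794, 0)]  |A|=87.2568
5. canonical 4-gon: [(13.5039, 1.4398) (0, 11.3048) (0, 0) (15.1794, 0)]
6. shoelace: 87.2568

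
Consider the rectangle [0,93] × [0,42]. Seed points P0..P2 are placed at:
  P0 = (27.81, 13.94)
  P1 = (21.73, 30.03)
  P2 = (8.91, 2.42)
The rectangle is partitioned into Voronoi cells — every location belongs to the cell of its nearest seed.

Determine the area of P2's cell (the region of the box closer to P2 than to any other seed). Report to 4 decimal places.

Area of P2's cell: 351.9230

1. box [0,93]×[0,42]: [(0, 0) (93, 0) (93, 42) (0, 42)]
2. ⊥bis P2·P0 via (18.36,8.18): [(0, 38.3019) (0, 0) (23.3459, 0)]  |A|=447.096
3. ⊥bis P2·P1 via (15.32,16.225): [(12.7207, 17.4319) (0, 23.3385) (0, 0) (23.3459, 0)]  |A|=351.923
4. canonical 4-gon: [(12.7207, 17.4319) (0, 23.3385) (0, 0) (23.3459, 0)]
5. shoelace: 351.923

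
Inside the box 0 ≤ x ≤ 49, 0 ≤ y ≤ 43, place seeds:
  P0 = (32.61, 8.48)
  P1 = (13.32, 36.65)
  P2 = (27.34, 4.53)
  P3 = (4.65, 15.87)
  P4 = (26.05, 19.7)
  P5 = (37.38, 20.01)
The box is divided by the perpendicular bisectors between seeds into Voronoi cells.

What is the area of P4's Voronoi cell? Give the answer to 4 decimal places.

Area of P4's cell: 302.2008

1. box [0,49]×[0,43]: [(0, 0) (49, 0) (49, 43) (0, 43)]
2. ⊥bis P4·P0 via (29.33,14.09): [(0, 0) (5.2309, 0) (49, 25.5905) (49, 43) (0, 43)]  |A|=1546.9648
3. ⊥bis P4·P1 via (19.685,28.175): [(0, 13.3909) (0, 0) (5.2309, 0) (49, 25.5905) (49, 43) (39.4245, 43)]  |A|=963.3034
4. ⊥bis P4·P2 via (26.695,12.115): [(0, 13.3909) (0, 9.845) (25.8256, 12.0411) (49, 25.5905) (49, 43) (39.4245, 43)]  |A|=804.6845
5. ⊥bis P4·P3 via (15.35,17.785): [(14.2245, 24.074) (16.5196, 11.2497) (25.8256, 12.0411) (49, 25.5905) (49, 43) (39.4245, 43)]  |A|=671.9269
6. ⊥bis P4·P5 via (31.715,19.855): [(31.2497, 36.8605) (14.2245, 24.074) (16.5196, 11.2497) (25.8256, 12.0411) (31.8327, 15.5533)]  |A|=302.2008
7. canonical 5-gon: [(31.2497, 36.8605) (14.2245, 24.074) (16.5196, 11.2497) (25.8256, 12.0411) (31.8327, 15.5533)]
8. shoelace: 302.2008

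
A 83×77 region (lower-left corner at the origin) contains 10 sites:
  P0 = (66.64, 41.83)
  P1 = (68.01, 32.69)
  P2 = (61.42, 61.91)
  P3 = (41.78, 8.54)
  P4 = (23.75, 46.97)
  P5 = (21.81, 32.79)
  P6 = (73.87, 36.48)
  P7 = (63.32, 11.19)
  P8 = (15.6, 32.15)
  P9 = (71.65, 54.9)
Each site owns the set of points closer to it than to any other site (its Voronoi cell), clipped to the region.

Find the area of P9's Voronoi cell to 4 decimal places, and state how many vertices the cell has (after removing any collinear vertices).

1. box [0,83]×[0,77]: [(0, 0) (83, 0) (83, 77) (0, 77)]
2. ⊥bis P9·P0 via (69.145,48.365): [(0, 74.8697) (83, 43.0541) (83, 77) (0, 77)]  |A|=1497.1625
3. ⊥bis P9·P1 via (69.83,43.795): [(0, 74.8697) (83, 43.0541) (83, 77) (0, 77)]  |A|=1497.1625
4. ⊥bis P9·P2 via (66.535,58.405): [(61.6293, 51.2459) (83, 43.0541) (83, 77) (79.277, 77)]  |A|=410.6645
5. ⊥bis P9·P3 via (56.715,31.72): [(61.6293, 51.2459) (83, 43.0541) (83, 77) (79.277, 77)]  |A|=410.6645
6. ⊥bis P9·P4 via (47.7,50.935): [(61.6293, 51.2459) (83, 43.0541) (83, 77) (79.277, 77)]  |A|=410.6645
7. ⊥bis P9·P5 via (46.73,43.845): [(61.6293, 51.2459) (83, 43.0541) (83, 77) (79.277, 77)]  |A|=410.6645
8. ⊥bis P9·P6 via (72.76,45.69): [(61.6293, 51.2459) (75.3189, 45.9984) (83, 46.9241) (83, 77) (79.277, 77)]  |A|=395.8015
9. ⊥bis P9·P7 via (67.485,33.045): [(61.6293, 51.2459) (75.3189, 45.9984) (83, 46.9241) (83, 77) (79.277, 77)]  |A|=395.8015
10. ⊥bis P9·P8 via (43.625,43.525): [(61.6293, 51.2459) (75.3189, 45.9984) (83, 46.9241) (83, 77) (79.277, 77)]  |A|=395.8015
11. canonical 5-gon: [(61.6293, 51.2459) (75.3189, 45.9984) (83, 46.9241) (83, 77) (79.277, 77)]
12. shoelace: 395.8015

Area of P9's cell: 395.8015 (5 vertices)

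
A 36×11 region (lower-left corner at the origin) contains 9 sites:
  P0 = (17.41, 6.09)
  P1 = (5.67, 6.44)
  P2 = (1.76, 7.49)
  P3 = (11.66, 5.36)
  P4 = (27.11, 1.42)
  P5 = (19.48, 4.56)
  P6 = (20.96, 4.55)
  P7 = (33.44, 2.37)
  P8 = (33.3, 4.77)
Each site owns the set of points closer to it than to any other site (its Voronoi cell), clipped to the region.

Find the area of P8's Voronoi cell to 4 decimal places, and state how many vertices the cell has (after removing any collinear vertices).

Area of P8's cell: 58.8992 (5 vertices)

1. box [0,36]×[0,11]: [(0, 0) (36, 0) (36, 11) (0, 11)]
2. ⊥bis P8·P0 via (25.355,5.43): [(24.9039, 0) (36, 0) (36, 11) (25.8177, 11)]  |A|=117.031
3. ⊥bis P8·P1 via (19.485,5.605): [(24.9039, 0) (36, 0) (36, 11) (25.8177, 11)]  |A|=117.031
4. ⊥bis P8·P2 via (17.53,6.13): [(24.9039, 0) (36, 0) (36, 11) (25.8177, 11)]  |A|=117.031
5. ⊥bis P8·P3 via (22.48,5.065): [(24.9039, 0) (36, 0) (36, 11) (25.8177, 11)]  |A|=117.031
6. ⊥bis P8·P4 via (30.205,3.095): [(31.88, 0) (36, 0) (36, 11) (25.9268, 11)]  |A|=78.0623
7. ⊥bis P8·P5 via (26.39,4.665): [(26.3043, 10.3025) (31.88, 0) (36, 0) (36, 11) (26.2937, 11)]  |A|=77.9344
8. ⊥bis P8·P6 via (27.13,4.66): [(27.0541, 8.9171) (31.88, 0) (36, 0) (36, 11) (27.017, 11)]  |A|=76.927
9. ⊥bis P8·P7 via (33.37,3.57): [(27.0541, 8.9171) (30.0527, 3.3765) (36, 3.7234) (36, 11) (27.017, 11)]  |A|=58.8992
10. canonical 5-gon: [(27.0541, 8.9171) (30.0527, 3.3765) (36, 3.7234) (36, 11) (27.017, 11)]
11. shoelace: 58.8992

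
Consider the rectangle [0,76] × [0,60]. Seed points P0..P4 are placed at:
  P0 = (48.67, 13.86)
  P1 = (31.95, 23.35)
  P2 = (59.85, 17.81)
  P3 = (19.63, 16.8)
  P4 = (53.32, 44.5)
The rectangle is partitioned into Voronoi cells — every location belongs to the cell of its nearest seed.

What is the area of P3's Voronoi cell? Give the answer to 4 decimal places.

Area of P3's cell: 1218.9975

1. box [0,76]×[0,60]: [(0, 0) (76, 0) (76, 60) (0, 60)]
2. ⊥bis P3·P0 via (34.15,15.33): [(0, 0) (32.598, 0) (38.6724, 60) (0, 60)]  |A|=2138.1112
3. ⊥bis P3·P1 via (25.79,20.075): [(0, 0) (32.598, 0) (33.2163, 6.1068) (4.5636, 60) (0, 60)]  |A|=1218.9975
4. ⊥bis P3·P2 via (39.74,17.305): [(0, 0) (32.598, 0) (33.2163, 6.1068) (4.5636, 60) (0, 60)]  |A|=1218.9975
5. ⊥bis P3·P4 via (36.475,30.65): [(0, 0) (32.598, 0) (33.2163, 6.1068) (4.5636, 60) (0, 60)]  |A|=1218.9975
6. canonical 5-gon: [(0, 0) (32.598, 0) (33.2163, 6.1068) (4.5636, 60) (0, 60)]
7. shoelace: 1218.9975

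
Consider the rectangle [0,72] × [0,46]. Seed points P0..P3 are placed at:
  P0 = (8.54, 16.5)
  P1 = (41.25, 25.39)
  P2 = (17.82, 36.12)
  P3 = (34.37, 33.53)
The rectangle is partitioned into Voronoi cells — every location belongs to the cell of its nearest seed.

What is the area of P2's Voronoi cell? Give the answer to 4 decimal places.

Area of P2's cell: 506.3667

1. box [0,72]×[0,46]: [(0, 0) (72, 0) (72, 46) (0, 46)]
2. ⊥bis P2·P0 via (13.18,26.31): [(0, 32.544) (68.8052, 0) (72, 0) (72, 46) (0, 46)]  |A|=2192.4024
3. ⊥bis P2·P1 via (29.535,30.755): [(0, 32.544) (24.9499, 20.743) (36.5166, 46) (0, 46)]  |A|=629.0134
4. ⊥bis P2·P3 via (26.095,34.825): [(0, 32.544) (23.9642, 21.2092) (27.8438, 46) (0, 46)]  |A|=506.3667
5. canonical 4-gon: [(0, 32.544) (23.9642, 21.2092) (27.8438, 46) (0, 46)]
6. shoelace: 506.3667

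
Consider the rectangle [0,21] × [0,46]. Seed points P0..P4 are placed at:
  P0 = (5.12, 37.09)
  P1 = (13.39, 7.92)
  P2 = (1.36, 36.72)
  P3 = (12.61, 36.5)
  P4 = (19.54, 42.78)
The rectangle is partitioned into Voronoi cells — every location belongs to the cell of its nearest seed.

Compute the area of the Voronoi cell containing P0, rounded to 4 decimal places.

1. box [0,21]×[0,46]: [(0, 0) (21, 0) (21, 46) (0, 46)]
2. ⊥bis P0·P1 via (9.255,22.505): [(0, 19.8811) (21, 25.8348) (21, 46) (0, 46)]  |A|=485.9826
3. ⊥bis P0·P2 via (3.24,36.905): [(4.7818, 21.2368) (21, 25.8348) (21, 46) (2.345, 46)]  |A|=394.4997
4. ⊥bis P0·P3 via (8.865,36.795): [(4.7818, 21.2368) (7.7047, 22.0655) (9.5901, 46) (2.345, 46)]  |A|=123.9038
5. ⊥bis P0·P4 via (12.33,39.935): [(4.7818, 21.2368) (7.7047, 22.0655) (9.5901, 46) (2.345, 46)]  |A|=123.9038
6. canonical 4-gon: [(4.7818, 21.2368) (7.7047, 22.0655) (9.5901, 46) (2.345, 46)]
7. shoelace: 123.9038

Area of P0's cell: 123.9038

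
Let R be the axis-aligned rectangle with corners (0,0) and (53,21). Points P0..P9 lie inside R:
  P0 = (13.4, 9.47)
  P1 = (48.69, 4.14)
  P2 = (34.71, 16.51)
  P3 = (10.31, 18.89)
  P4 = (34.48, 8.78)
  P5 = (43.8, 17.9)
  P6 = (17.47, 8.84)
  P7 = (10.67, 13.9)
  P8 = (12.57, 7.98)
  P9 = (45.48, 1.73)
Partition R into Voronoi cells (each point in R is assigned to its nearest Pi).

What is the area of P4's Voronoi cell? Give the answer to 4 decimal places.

Area of P4's cell: 179.0861

1. box [0,53]×[0,21]: [(0, 0) (53, 0) (53, 21) (0, 21)]
2. ⊥bis P4·P0 via (23.94,9.125): [(23.6413, 0) (53, 0) (53, 21) (24.3287, 21)]  |A|=609.3149
3. ⊥bis P4·P1 via (41.585,6.46): [(23.6413, 0) (39.4756, 0) (46.3328, 21) (24.3287, 21)]  |A|=397.3027
4. ⊥bis P4·P2 via (34.595,12.645): [(24.0655, 12.9583) (23.6413, 0) (39.4756, 0) (43.5179, 12.3795)]  |A|=224.1683
5. ⊥bis P4·P3 via (22.395,13.835): [(24.0655, 12.9583) (23.6413, 0) (39.4756, 0) (43.5179, 12.3795)]  |A|=224.1683
6. ⊥bis P4·P5 via (39.14,13.34): [(39.9768, 12.4849) (24.0655, 12.9583) (23.6413, 0) (39.4756, 0) (42.6577, 9.7452)]  |A|=219.4587
7. ⊥bis P4·P6 via (25.975,8.81): [(39.9768, 12.4849) (25.9894, 12.9011) (25.9439, 0) (39.4756, 0) (42.6577, 9.7452)]  |A|=192.1279
8. ⊥bis P4·P7 via (22.575,11.34): [(39.9768, 12.4849) (25.9894, 12.9011) (25.9439, 0) (39.4756, 0) (42.6577, 9.7452)]  |A|=192.1279
9. ⊥bis P4·P8 via (23.525,8.38): [(39.9768, 12.4849) (25.9894, 12.9011) (25.9439, 0) (39.4756, 0) (42.6577, 9.7452)]  |A|=192.1279
10. ⊥bis P4·P9 via (39.98,5.255): [(39.9768, 12.4849) (25.9894, 12.9011) (25.9439, 0) (36.612, 0) (42.4499, 9.1087) (42.6577, 9.7452)]  |A|=179.0861
11. canonical 6-gon: [(39.9768, 12.4849) (25.9894, 12.9011) (25.9439, 0) (36.612, 0) (42.4499, 9.1087) (42.6577, 9.7452)]
12. shoelace: 179.0861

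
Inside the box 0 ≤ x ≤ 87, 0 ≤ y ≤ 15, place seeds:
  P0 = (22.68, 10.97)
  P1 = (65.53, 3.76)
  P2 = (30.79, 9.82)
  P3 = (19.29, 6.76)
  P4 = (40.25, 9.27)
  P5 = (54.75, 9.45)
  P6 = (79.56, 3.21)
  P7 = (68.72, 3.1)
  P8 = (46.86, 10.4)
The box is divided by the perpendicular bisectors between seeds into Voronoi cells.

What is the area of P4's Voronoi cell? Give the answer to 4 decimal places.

1. box [0,87]×[0,15]: [(0, 0) (87, 0) (87, 15) (0, 15)]
2. ⊥bis P4·P0 via (31.465,10.12): [(30.4858, 0) (87, 0) (87, 15) (31.9372, 15)]  |A|=836.8275
3. ⊥bis P4·P1 via (52.89,6.515): [(30.4858, 0) (51.47, 0) (54.7394, 15) (31.9372, 15)]  |A|=328.3978
4. ⊥bis P4·P2 via (35.52,9.545): [(34.9651, 0) (51.47, 0) (54.7394, 15) (35.8372, 15)]  |A|=265.5538
5. ⊥bis P4·P3 via (29.77,8.015): [(34.9651, 0) (51.47, 0) (54.7394, 15) (35.8372, 15)]  |A|=265.5538
6. ⊥bis P4·P5 via (47.5,9.36): [(34.9651, 0) (47.6162, 0) (47.43, 15) (35.8372, 15)]  |A|=181.8298
7. ⊥bis P4·P6 via (59.905,6.24): [(34.9651, 0) (47.6162, 0) (47.43, 15) (35.8372, 15)]  |A|=181.8298
8. ⊥bis P4·P7 via (54.485,6.185): [(34.9651, 0) (47.6162, 0) (47.43, 15) (35.8372, 15)]  |A|=181.8298
9. ⊥bis P4·P8 via (43.555,9.835): [(34.9651, 0) (45.2363, 0) (42.672, 15) (35.8372, 15)]  |A|=128.2961
10. canonical 4-gon: [(34.9651, 0) (45.2363, 0) (42.672, 15) (35.8372, 15)]
11. shoelace: 128.2961

Area of P4's cell: 128.2961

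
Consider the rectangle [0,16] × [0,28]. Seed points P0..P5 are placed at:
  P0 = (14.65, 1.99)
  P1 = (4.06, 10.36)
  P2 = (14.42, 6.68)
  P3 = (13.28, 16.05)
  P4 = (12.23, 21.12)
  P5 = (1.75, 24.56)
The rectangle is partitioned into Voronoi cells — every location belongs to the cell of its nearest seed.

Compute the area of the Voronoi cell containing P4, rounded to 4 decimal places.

Area of P4's cell: 87.5882

1. box [0,16]×[0,28]: [(0, 0) (16, 0) (16, 28) (0, 28)]
2. ⊥bis P4·P0 via (13.44,11.555): [(0, 9.8548) (16, 11.8788) (16, 28) (0, 28)]  |A|=274.1308
3. ⊥bis P4·P1 via (8.145,15.74): [(0, 21.9244) (13.6258, 11.5785) (16, 11.8788) (16, 28) (0, 28)]  |A|=191.9018
4. ⊥bis P4·P2 via (13.325,13.9): [(0, 21.9244) (11.0273, 13.5515) (16, 14.3057) (16, 28) (0, 28)]  |A|=183.1353
5. ⊥bis P4·P3 via (12.755,18.585): [(0, 21.9244) (6.189, 17.2252) (16, 19.257) (16, 28) (0, 28)]  |A|=147.888
6. ⊥bis P4·P5 via (6.99,22.84): [(5.3549, 17.8585) (6.189, 17.2252) (16, 19.257) (16, 28) (8.6837, 28)]  |A|=87.5882
7. canonical 5-gon: [(5.3549, 17.8585) (6.189, 17.2252) (16, 19.257) (16, 28) (8.6837, 28)]
8. shoelace: 87.5882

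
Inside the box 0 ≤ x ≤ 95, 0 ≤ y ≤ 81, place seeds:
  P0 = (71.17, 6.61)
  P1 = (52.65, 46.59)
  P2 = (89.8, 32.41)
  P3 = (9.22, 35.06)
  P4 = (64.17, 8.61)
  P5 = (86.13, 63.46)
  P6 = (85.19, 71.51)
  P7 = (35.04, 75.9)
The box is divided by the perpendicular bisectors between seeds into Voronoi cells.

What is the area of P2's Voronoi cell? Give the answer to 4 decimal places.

Area of P2's cell: 720.6847

1. box [0,95]×[0,81]: [(0, 0) (95, 0) (95, 81) (0, 81)]
2. ⊥bis P2·P0 via (80.485,19.51): [(0, 77.6277) (95, 9.0288) (95, 81) (0, 81)]  |A|=3578.8174
3. ⊥bis P2·P1 via (71.225,39.5): [(67.2443, 29.071) (95, 9.0288) (95, 81) (87.0654, 81)]  |A|=1204.8237
4. ⊥bis P2·P3 via (49.51,33.735): [(67.2443, 29.071) (95, 9.0288) (95, 81) (87.0654, 81)]  |A|=1204.8237
5. ⊥bis P2·P4 via (76.985,20.51): [(67.766, 30.4378) (72.6802, 25.1458) (95, 9.0288) (95, 81) (87.0654, 81)]  |A|=1200.0848
6. ⊥bis P2·P5 via (87.965,47.935): [(73.8058, 46.2614) (67.766, 30.4378) (72.6802, 25.1458) (95, 9.0288) (95, 48.7665)]  |A|=720.6847
7. ⊥bis P2·P6 via (87.495,51.96): [(73.8058, 46.2614) (67.766, 30.4378) (72.6802, 25.1458) (95, 9.0288) (95, 48.7665)]  |A|=720.6847
8. ⊥bis P2·P7 via (62.42,54.155): [(73.8058, 46.2614) (67.766, 30.4378) (72.6802, 25.1458) (95, 9.0288) (95, 48.7665)]  |A|=720.6847
9. canonical 5-gon: [(73.8058, 46.2614) (67.766, 30.4378) (72.6802, 25.1458) (95, 9.0288) (95, 48.7665)]
10. shoelace: 720.6847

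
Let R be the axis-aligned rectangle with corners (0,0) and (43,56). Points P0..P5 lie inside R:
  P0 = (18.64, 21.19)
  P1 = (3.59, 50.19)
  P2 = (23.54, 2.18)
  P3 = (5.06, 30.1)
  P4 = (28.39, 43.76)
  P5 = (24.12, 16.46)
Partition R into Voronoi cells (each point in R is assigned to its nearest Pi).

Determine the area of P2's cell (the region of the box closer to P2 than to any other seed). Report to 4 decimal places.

1. box [0,43]×[0,56]: [(0, 0) (43, 0) (43, 56) (0, 56)]
2. ⊥bis P2·P0 via (21.09,11.685): [(0, 6.2489) (0, 0) (43, 0) (43, 17.3325)]  |A|=506.9993
3. ⊥bis P2·P1 via (13.565,26.185): [(0, 6.2489) (0, 0) (43, 0) (43, 17.3325)]  |A|=506.9993
4. ⊥bis P2·P3 via (14.3,16.14): [(0, 6.2489) (0, 0) (43, 0) (43, 17.3325)]  |A|=506.9993
5. ⊥bis P2·P4 via (25.965,22.97): [(0, 6.2489) (0, 0) (43, 0) (43, 17.3325)]  |A|=506.9993
6. ⊥bis P2·P5 via (23.83,9.32): [(13.5367, 9.7381) (0, 6.2489) (0, 0) (43, 0) (43, 8.5414)]  |A|=377.4918
7. canonical 5-gon: [(13.5367, 9.7381) (0, 6.2489) (0, 0) (43, 0) (43, 8.5414)]
8. shoelace: 377.4918

Area of P2's cell: 377.4918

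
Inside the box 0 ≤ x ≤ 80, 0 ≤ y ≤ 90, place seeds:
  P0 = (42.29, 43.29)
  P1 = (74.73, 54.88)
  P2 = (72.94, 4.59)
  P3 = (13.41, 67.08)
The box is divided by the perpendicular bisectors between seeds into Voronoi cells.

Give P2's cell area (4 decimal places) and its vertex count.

1. box [0,80]×[0,90]: [(0, 0) (80, 0) (80, 90) (0, 90)]
2. ⊥bis P2·P0 via (57.615,23.94): [(27.3873, 0) (80, 0) (80, 41.6687)]  |A|=1096.1504
3. ⊥bis P2·P1 via (73.835,29.735): [(65.3149, 30.0383) (27.3873, 0) (80, 0) (80, 29.5156)]  |A|=1006.9157
4. ⊥bis P2·P3 via (43.175,35.835): [(65.3149, 30.0383) (27.3873, 0) (80, 0) (80, 29.5156)]  |A|=1006.9157
5. canonical 4-gon: [(65.3149, 30.0383) (27.3873, 0) (80, 0) (80, 29.5156)]
6. shoelace: 1006.9157

Area of P2's cell: 1006.9157 (4 vertices)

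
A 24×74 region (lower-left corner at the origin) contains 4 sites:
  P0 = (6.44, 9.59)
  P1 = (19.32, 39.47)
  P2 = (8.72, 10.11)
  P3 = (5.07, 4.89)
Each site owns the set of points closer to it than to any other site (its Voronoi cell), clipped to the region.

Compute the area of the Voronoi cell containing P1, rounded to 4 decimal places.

1. box [0,24]×[0,74]: [(0, 0) (24, 0) (24, 74) (0, 74)]
2. ⊥bis P1·P0 via (12.88,24.53): [(0, 30.082) (24, 19.7366) (24, 74) (0, 74)]  |A|=1178.1761
3. ⊥bis P1·P2 via (14.02,24.79): [(0, 30.082) (3.289, 28.6643) (24, 21.1869) (24, 74) (0, 74)]  |A|=1163.1583
4. ⊥bis P1·P3 via (12.195,22.18): [(0, 30.082) (3.289, 28.6643) (24, 21.1869) (24, 74) (0, 74)]  |A|=1163.1583
5. canonical 5-gon: [(0, 30.082) (3.289, 28.6643) (24, 21.1869) (24, 74) (0, 74)]
6. shoelace: 1163.1583

Area of P1's cell: 1163.1583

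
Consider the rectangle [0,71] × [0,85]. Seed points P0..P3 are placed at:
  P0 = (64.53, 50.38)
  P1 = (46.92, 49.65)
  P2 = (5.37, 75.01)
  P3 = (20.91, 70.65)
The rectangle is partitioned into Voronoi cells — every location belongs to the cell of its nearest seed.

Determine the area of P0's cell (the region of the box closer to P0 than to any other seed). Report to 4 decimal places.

1. box [0,71]×[0,85]: [(0, 0) (71, 0) (71, 85) (0, 85)]
2. ⊥bis P0·P1 via (55.725,50.015): [(57.7983, 0) (71, 0) (71, 85) (54.2747, 85)]  |A|=1271.8954
3. ⊥bis P0·P2 via (34.95,62.695): [(57.7983, 0) (71, 0) (71, 85) (54.2747, 85)]  |A|=1271.8954
4. ⊥bis P0·P3 via (42.72,60.515): [(57.7983, 0) (71, 0) (71, 85) (54.2747, 85)]  |A|=1271.8954
5. canonical 4-gon: [(57.7983, 0) (71, 0) (71, 85) (54.2747, 85)]
6. shoelace: 1271.8954

Area of P0's cell: 1271.8954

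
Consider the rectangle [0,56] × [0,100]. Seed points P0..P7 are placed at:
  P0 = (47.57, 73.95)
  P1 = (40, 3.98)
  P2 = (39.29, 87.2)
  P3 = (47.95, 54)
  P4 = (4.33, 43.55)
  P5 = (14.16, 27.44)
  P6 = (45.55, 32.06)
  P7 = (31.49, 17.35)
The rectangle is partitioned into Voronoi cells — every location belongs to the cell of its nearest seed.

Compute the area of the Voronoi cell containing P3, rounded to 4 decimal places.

Area of P3's cell: 627.3512

1. box [0,56]×[0,100]: [(0, 0) (56, 0) (56, 100) (0, 100)]
2. ⊥bis P3·P0 via (47.76,63.975): [(0, 63.0653) (0, 0) (56, 0) (56, 64.132)]  |A|=3561.5227
3. ⊥bis P3·P1 via (43.975,28.99): [(0, 63.0653) (0, 35.9792) (56, 27.0788) (56, 64.132)]  |A|=1795.8981
4. ⊥bis P3·P2 via (43.62,70.6): [(15.8947, 63.368) (0, 59.222) (0, 35.9792) (56, 27.0788) (56, 64.132)]  |A|=1765.3543
5. ⊥bis P3·P4 via (26.14,48.775): [(22.6133, 63.496) (30.3615, 31.1537) (56, 27.0788) (56, 64.132)]  |A|=1017.359
6. ⊥bis P3·P5 via (31.055,40.72): [(22.6133, 63.496) (26.761, 46.1829) (39.7469, 29.662) (56, 27.0788) (56, 64.132)]  |A|=949.5166
7. ⊥bis P3·P6 via (46.75,43.03): [(22.6133, 63.496) (26.761, 46.1829) (27.592, 45.1257) (56, 42.0181) (56, 64.132)]  |A|=627.3512
8. ⊥bis P3·P7 via (39.72,35.675): [(22.6133, 63.496) (26.761, 46.1829) (27.592, 45.1257) (56, 42.0181) (56, 64.132)]  |A|=627.3512
9. canonical 5-gon: [(22.6133, 63.496) (26.761, 46.1829) (27.592, 45.1257) (56, 42.0181) (56, 64.132)]
10. shoelace: 627.3512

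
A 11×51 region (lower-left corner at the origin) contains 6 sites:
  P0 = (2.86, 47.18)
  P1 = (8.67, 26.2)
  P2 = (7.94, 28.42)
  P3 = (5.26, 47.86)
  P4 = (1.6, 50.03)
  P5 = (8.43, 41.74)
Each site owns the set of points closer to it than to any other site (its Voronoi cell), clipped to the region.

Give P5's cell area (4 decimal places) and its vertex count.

1. box [0,11]×[0,51]: [(0, 0) (11, 0) (11, 51) (0, 51)]
2. ⊥bis P5·P0 via (5.645,44.46): [(0, 38.6801) (0, 0) (11, 0) (11, 49.943)]  |A|=487.4269
3. ⊥bis P5·P1 via (8.55,33.97): [(0, 38.6801) (0, 33.838) (11, 34.0078) (11, 49.943)]  |A|=114.275
4. ⊥bis P5·P2 via (8.185,35.08): [(0, 38.6801) (0, 35.3811) (11, 34.9764) (11, 49.943)]  |A|=100.4604
5. ⊥bis P5·P3 via (6.845,44.8): [(5.0885, 43.8902) (0, 38.6801) (0, 35.3811) (11, 34.9764) (11, 46.9522)]  |A|=91.6203
6. ⊥bis P5·P4 via (5.015,45.885): [(5.0885, 43.8902) (0, 38.6801) (0, 35.3811) (11, 34.9764) (11, 46.9522)]  |A|=91.6203
7. canonical 5-gon: [(5.0885, 43.8902) (0, 38.6801) (0, 35.3811) (11, 34.9764) (11, 46.9522)]
8. shoelace: 91.6203

Area of P5's cell: 91.6203 (5 vertices)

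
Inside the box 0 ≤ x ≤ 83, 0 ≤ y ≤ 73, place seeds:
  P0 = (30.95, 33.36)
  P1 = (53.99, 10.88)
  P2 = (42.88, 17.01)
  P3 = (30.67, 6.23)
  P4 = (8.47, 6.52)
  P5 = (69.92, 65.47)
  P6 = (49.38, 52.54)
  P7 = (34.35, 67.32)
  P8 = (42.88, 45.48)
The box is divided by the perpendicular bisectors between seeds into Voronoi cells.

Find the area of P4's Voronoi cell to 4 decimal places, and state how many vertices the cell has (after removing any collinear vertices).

Area of P4's cell: 553.8502 (4 vertices)

1. box [0,83]×[0,73]: [(0, 0) (83, 0) (83, 73) (0, 73)]
2. ⊥bis P4·P0 via (19.71,19.94): [(0, 36.4482) (0, 0) (43.5174, 0)]  |A|=793.0654
3. ⊥bis P4·P1 via (31.23,8.7): [(31.0643, 10.4302) (0, 36.4482) (0, 0) (32.0633, 0)]  |A|=733.3316
4. ⊥bis P4·P2 via (25.675,11.765): [(24.3736, 16.034) (0, 36.4482) (0, 0) (29.2616, 0)]  |A|=678.777
5. ⊥bis P4·P3 via (19.57,6.375): [(19.7468, 19.9092) (0, 36.4482) (0, 0) (19.4867, 0)]  |A|=553.8502
6. ⊥bis P4·P5 via (39.195,35.995): [(19.7468, 19.9092) (0, 36.4482) (0, 0) (19.4867, 0)]  |A|=553.8502
7. ⊥bis P4·P6 via (28.925,29.53): [(19.7468, 19.9092) (0, 36.4482) (0, 0) (19.4867, 0)]  |A|=553.8502
8. ⊥bis P4·P7 via (21.41,36.92): [(19.7468, 19.9092) (0, 36.4482) (0, 0) (19.4867, 0)]  |A|=553.8502
9. ⊥bis P4·P8 via (25.675,26): [(19.7468, 19.9092) (0, 36.4482) (0, 0) (19.4867, 0)]  |A|=553.8502
10. canonical 4-gon: [(19.7468, 19.9092) (0, 36.4482) (0, 0) (19.4867, 0)]
11. shoelace: 553.8502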